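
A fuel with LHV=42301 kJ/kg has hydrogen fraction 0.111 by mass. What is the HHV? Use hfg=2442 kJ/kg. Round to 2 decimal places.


HHV = LHV + hfg * 9 * H
Water addition = 2442 * 9 * 0.111 = 2439.558 kJ/kg
HHV = 42301 + 2439.558 = 44740.56 kJ/kg


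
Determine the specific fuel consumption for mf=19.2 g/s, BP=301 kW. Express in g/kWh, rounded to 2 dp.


SFC = (mf / BP) * 3600
Rate = 19.2 / 301 = 0.063787 g/(s*kW)
SFC = 0.063787 * 3600 = 229.63 g/kWh


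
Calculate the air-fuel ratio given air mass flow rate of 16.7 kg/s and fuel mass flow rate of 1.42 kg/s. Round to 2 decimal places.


AFR = m_air / m_fuel
AFR = 16.7 / 1.42 = 11.76


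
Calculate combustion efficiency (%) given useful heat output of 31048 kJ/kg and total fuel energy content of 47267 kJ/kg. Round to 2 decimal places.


Efficiency = (Q_useful / Q_fuel) * 100
Efficiency = (31048 / 47267) * 100
Efficiency = 0.6569 * 100 = 65.69%


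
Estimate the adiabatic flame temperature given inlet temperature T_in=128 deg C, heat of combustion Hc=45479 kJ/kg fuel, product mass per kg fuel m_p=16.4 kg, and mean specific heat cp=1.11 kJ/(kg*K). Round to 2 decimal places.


T_ad = T_in + Hc / (m_p * cp)
Denominator = 16.4 * 1.11 = 18.2040
Temperature rise = 45479 / 18.2040 = 2498.30 K
T_ad = 128 + 2498.30 = 2626.30 deg C


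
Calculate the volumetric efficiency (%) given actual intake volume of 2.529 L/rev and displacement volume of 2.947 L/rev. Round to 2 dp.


eta_v = (V_actual / V_disp) * 100
Ratio = 2.529 / 2.947 = 0.8582
eta_v = 0.8582 * 100 = 85.82%


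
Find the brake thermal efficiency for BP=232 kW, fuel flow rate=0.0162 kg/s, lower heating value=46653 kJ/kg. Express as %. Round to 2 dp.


eta_BTE = (BP / (mf * LHV)) * 100
Denominator = 0.0162 * 46653 = 755.7786 kW
eta_BTE = (232 / 755.7786) * 100 = 30.70%


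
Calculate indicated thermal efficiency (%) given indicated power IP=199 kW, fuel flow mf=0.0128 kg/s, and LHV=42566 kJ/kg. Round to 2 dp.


eta_ith = (IP / (mf * LHV)) * 100
Denominator = 0.0128 * 42566 = 544.8448 kW
eta_ith = (199 / 544.8448) * 100 = 36.52%


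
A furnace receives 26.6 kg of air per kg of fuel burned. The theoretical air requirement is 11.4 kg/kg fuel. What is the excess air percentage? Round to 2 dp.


Excess air = actual - stoichiometric = 26.6 - 11.4 = 15.20 kg/kg fuel
Excess air % = (excess / stoich) * 100 = (15.20 / 11.4) * 100 = 133.33%


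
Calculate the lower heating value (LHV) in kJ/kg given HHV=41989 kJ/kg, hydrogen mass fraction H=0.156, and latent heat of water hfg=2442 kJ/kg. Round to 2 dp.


LHV = HHV - hfg * 9 * H
Water correction = 2442 * 9 * 0.156 = 3428.568 kJ/kg
LHV = 41989 - 3428.568 = 38560.43 kJ/kg


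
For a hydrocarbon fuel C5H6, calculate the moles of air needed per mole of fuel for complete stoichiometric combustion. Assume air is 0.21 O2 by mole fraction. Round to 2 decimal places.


Balanced combustion: C5H6 + 6.5 O2 -> 5 CO2 + 3 H2O
O2 needed = C + H/4 = 5 + 6/4 = 6.50 moles
Air moles = O2 / 0.21 = 6.50 / 0.21 = 30.95 moles air


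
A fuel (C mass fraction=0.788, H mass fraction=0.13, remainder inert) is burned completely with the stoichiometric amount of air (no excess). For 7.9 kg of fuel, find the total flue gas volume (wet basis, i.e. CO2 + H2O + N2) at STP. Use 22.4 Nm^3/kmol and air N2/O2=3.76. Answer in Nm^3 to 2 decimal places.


Per kg fuel: CO2 = (C/12 kmol)*22.4 = (0.788/12)*22.4 = 1.47093 Nm^3
Per kg fuel: H2O = (H/2 kmol)*22.4 = (0.13/2)*22.4 = 1.45600 Nm^3
O2 needed per kg fuel = C/12 + H/4 = 0.788/12 + 0.13/4 = 0.09816667 kmol
Per kg fuel: N2 = O2*3.76*22.4 = 0.09816667*3.76*22.4 = 8.26799 Nm^3
Total per kg = 1.47093 + 1.45600 + 8.26799 = 11.19492 Nm^3
Total = 11.19492 * 7.9 = 88.44 Nm^3


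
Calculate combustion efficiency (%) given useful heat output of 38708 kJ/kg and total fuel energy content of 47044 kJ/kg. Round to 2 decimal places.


Efficiency = (Q_useful / Q_fuel) * 100
Efficiency = (38708 / 47044) * 100
Efficiency = 0.8228 * 100 = 82.28%


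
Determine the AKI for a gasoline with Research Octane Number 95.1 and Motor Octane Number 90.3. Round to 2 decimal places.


AKI = (RON + MON) / 2
AKI = (95.1 + 90.3) / 2
AKI = 185.4 / 2 = 92.70


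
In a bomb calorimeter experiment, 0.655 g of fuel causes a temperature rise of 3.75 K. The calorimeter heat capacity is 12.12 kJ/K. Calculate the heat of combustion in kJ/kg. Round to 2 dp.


Hc = C_cal * delta_T / m_fuel
Q_released = 12.12 * 3.75 = 45.4500 kJ
m_fuel = 0.655 g = 0.655/1000 kg = 0.000655 kg
Hc = 45.4500 / 0.000655 = 69389.31 kJ/kg


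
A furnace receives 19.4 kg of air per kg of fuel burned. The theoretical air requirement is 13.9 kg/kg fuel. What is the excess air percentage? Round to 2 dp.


Excess air = actual - stoichiometric = 19.4 - 13.9 = 5.50 kg/kg fuel
Excess air % = (excess / stoich) * 100 = (5.50 / 13.9) * 100 = 39.57%


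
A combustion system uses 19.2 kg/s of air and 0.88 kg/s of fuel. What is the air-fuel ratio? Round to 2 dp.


AFR = m_air / m_fuel
AFR = 19.2 / 0.88 = 21.82


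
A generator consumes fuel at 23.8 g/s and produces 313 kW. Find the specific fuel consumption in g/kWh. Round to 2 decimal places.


SFC = (mf / BP) * 3600
Rate = 23.8 / 313 = 0.076038 g/(s*kW)
SFC = 0.076038 * 3600 = 273.74 g/kWh


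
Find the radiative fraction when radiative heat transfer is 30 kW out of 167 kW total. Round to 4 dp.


f_rad = Q_rad / Q_total
f_rad = 30 / 167 = 0.1796


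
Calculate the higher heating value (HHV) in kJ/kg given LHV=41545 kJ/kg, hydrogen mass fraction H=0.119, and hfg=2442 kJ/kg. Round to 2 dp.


HHV = LHV + hfg * 9 * H
Water addition = 2442 * 9 * 0.119 = 2615.382 kJ/kg
HHV = 41545 + 2615.382 = 44160.38 kJ/kg


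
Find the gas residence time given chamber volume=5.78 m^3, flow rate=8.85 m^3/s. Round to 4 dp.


tau = V / Q_flow
tau = 5.78 / 8.85 = 0.6531 s


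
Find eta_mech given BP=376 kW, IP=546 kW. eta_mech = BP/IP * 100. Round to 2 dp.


eta_mech = (BP / IP) * 100
Ratio = 376 / 546 = 0.6886
eta_mech = 0.6886 * 100 = 68.86%


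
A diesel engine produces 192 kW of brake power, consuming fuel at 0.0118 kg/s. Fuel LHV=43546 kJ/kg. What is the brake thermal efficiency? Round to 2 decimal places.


eta_BTE = (BP / (mf * LHV)) * 100
Denominator = 0.0118 * 43546 = 513.8428 kW
eta_BTE = (192 / 513.8428) * 100 = 37.37%


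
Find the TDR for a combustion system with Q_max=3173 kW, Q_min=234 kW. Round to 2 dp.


TDR = Q_max / Q_min
TDR = 3173 / 234 = 13.56


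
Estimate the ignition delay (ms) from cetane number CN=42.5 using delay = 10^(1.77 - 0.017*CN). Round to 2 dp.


delay = 10^(1.77 - 0.017*CN)
Exponent = 1.77 - 0.017*42.5 = 1.0475
delay = 10^1.0475 = 11.16 ms


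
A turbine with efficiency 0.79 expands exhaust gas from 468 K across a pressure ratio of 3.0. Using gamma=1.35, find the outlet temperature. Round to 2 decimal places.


T_out = T_in * (1 - eta * (1 - PR^(-(gamma-1)/gamma)))
Exponent = -(1.35-1)/1.35 = -0.25925926
PR^exp = 3.0^(-0.25925926) = 0.75214556
Factor = 1 - 0.79*(1 - 0.75214556) = 0.80419499
T_out = 468 * 0.80419499 = 376.36 K


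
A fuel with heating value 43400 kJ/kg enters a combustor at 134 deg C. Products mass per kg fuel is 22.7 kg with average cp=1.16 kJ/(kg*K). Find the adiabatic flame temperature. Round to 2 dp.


T_ad = T_in + Hc / (m_p * cp)
Denominator = 22.7 * 1.16 = 26.3320
Temperature rise = 43400 / 26.3320 = 1648.18 K
T_ad = 134 + 1648.18 = 1782.18 deg C


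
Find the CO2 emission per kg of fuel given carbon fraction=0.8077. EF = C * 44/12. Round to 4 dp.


EF = C_frac * (M_CO2 / M_C)
EF = 0.8077 * (44/12)
EF = 0.8077 * 3.666667 = 2.9616 kg_CO2/kg_fuel


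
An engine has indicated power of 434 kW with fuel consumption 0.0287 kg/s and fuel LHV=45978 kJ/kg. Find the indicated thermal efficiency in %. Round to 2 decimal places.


eta_ith = (IP / (mf * LHV)) * 100
Denominator = 0.0287 * 45978 = 1319.5686 kW
eta_ith = (434 / 1319.5686) * 100 = 32.89%


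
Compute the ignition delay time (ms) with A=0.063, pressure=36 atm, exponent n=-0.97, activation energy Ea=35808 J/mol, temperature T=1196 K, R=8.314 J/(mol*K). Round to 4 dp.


tau = A * P^n * exp(Ea/(R*T))
P^n = 36^(-0.97) = 0.03093047
Ea/(R*T) = 35808/(8.314*1196) = 3.601131
exp(Ea/(R*T)) = 36.639634
tau = 0.063 * 0.03093047 * 36.639634 = 0.0714 ms


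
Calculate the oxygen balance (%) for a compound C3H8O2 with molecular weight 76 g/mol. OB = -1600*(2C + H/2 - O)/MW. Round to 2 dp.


OB = -1600 * (2C + H/2 - O) / MW
Inner = 2*3 + 8/2 - 2 = 8.00
OB = -1600 * 8.00 / 76 = -168.42%


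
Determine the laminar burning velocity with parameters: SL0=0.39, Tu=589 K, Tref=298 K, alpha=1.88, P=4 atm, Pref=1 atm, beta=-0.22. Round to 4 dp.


SL = SL0 * (Tu/Tref)^alpha * (P/Pref)^beta
T ratio = 589/298 = 1.97651007
(T ratio)^alpha = 1.97651007^1.88 = 3.599898
(P/Pref)^beta = 4^(-0.22) = 0.737135
SL = 0.39 * 3.599898 * 0.737135 = 1.0349 m/s


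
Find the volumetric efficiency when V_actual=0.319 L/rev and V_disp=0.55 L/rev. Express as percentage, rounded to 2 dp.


eta_v = (V_actual / V_disp) * 100
Ratio = 0.319 / 0.55 = 0.5800
eta_v = 0.5800 * 100 = 58.00%


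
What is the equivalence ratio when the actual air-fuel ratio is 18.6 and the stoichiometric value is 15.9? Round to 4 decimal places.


phi = AFR_stoich / AFR_actual
phi = 15.9 / 18.6 = 0.8548


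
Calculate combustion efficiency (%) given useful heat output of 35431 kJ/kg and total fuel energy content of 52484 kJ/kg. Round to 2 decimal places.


Efficiency = (Q_useful / Q_fuel) * 100
Efficiency = (35431 / 52484) * 100
Efficiency = 0.6751 * 100 = 67.51%


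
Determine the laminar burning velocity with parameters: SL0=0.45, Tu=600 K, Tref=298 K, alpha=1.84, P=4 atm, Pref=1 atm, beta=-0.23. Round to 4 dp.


SL = SL0 * (Tu/Tref)^alpha * (P/Pref)^beta
T ratio = 600/298 = 2.01342282
(T ratio)^alpha = 2.01342282^1.84 = 3.624435
(P/Pref)^beta = 4^(-0.23) = 0.726986
SL = 0.45 * 3.624435 * 0.726986 = 1.1857 m/s


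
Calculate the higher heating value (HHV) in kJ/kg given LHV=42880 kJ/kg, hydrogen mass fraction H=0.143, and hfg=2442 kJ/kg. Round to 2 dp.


HHV = LHV + hfg * 9 * H
Water addition = 2442 * 9 * 0.143 = 3142.854 kJ/kg
HHV = 42880 + 3142.854 = 46022.85 kJ/kg


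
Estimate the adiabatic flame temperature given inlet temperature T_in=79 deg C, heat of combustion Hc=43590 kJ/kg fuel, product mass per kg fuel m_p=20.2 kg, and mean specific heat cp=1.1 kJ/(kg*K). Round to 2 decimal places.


T_ad = T_in + Hc / (m_p * cp)
Denominator = 20.2 * 1.1 = 22.2200
Temperature rise = 43590 / 22.2200 = 1961.75 K
T_ad = 79 + 1961.75 = 2040.75 deg C


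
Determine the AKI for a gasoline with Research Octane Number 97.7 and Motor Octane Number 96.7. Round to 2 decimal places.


AKI = (RON + MON) / 2
AKI = (97.7 + 96.7) / 2
AKI = 194.4 / 2 = 97.20


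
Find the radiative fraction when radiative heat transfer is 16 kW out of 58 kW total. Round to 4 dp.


f_rad = Q_rad / Q_total
f_rad = 16 / 58 = 0.2759


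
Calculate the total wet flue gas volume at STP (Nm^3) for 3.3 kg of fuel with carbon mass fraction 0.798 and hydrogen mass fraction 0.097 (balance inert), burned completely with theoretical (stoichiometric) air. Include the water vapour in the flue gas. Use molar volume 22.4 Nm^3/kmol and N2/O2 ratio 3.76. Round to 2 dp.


Per kg fuel: CO2 = (C/12 kmol)*22.4 = (0.798/12)*22.4 = 1.48960 Nm^3
Per kg fuel: H2O = (H/2 kmol)*22.4 = (0.097/2)*22.4 = 1.08640 Nm^3
O2 needed per kg fuel = C/12 + H/4 = 0.798/12 + 0.097/4 = 0.09075000 kmol
Per kg fuel: N2 = O2*3.76*22.4 = 0.09075000*3.76*22.4 = 7.64333 Nm^3
Total per kg = 1.48960 + 1.08640 + 7.64333 = 10.21933 Nm^3
Total = 10.21933 * 3.3 = 33.72 Nm^3


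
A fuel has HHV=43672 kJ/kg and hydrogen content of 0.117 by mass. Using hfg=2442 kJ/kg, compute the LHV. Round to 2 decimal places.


LHV = HHV - hfg * 9 * H
Water correction = 2442 * 9 * 0.117 = 2571.426 kJ/kg
LHV = 43672 - 2571.426 = 41100.57 kJ/kg


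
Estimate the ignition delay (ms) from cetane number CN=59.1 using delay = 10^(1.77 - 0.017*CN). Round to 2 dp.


delay = 10^(1.77 - 0.017*CN)
Exponent = 1.77 - 0.017*59.1 = 0.7653
delay = 10^0.7653 = 5.83 ms


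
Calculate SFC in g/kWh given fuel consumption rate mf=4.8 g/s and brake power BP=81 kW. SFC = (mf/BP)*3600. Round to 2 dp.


SFC = (mf / BP) * 3600
Rate = 4.8 / 81 = 0.059259 g/(s*kW)
SFC = 0.059259 * 3600 = 213.33 g/kWh


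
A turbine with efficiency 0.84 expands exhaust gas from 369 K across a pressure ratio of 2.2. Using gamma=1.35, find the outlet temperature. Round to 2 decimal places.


T_out = T_in * (1 - eta * (1 - PR^(-(gamma-1)/gamma)))
Exponent = -(1.35-1)/1.35 = -0.25925926
PR^exp = 2.2^(-0.25925926) = 0.81512413
Factor = 1 - 0.84*(1 - 0.81512413) = 0.84470427
T_out = 369 * 0.84470427 = 311.70 K


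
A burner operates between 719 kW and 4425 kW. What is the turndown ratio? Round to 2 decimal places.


TDR = Q_max / Q_min
TDR = 4425 / 719 = 6.15


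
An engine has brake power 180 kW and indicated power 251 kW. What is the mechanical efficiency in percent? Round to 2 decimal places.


eta_mech = (BP / IP) * 100
Ratio = 180 / 251 = 0.7171
eta_mech = 0.7171 * 100 = 71.71%


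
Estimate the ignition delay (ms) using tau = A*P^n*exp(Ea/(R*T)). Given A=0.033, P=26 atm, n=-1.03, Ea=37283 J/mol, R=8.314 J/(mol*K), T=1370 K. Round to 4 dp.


tau = A * P^n * exp(Ea/(R*T))
P^n = 26^(-1.03) = 0.03488008
Ea/(R*T) = 37283/(8.314*1370) = 3.273258
exp(Ea/(R*T)) = 26.397207
tau = 0.033 * 0.03488008 * 26.397207 = 0.0304 ms


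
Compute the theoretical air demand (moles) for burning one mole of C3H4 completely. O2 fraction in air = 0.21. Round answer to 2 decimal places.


Balanced combustion: C3H4 + 4 O2 -> 3 CO2 + 2 H2O
O2 needed = C + H/4 = 3 + 4/4 = 4.00 moles
Air moles = O2 / 0.21 = 4.00 / 0.21 = 19.05 moles air


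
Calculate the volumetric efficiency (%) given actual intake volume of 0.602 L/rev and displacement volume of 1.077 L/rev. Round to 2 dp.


eta_v = (V_actual / V_disp) * 100
Ratio = 0.602 / 1.077 = 0.5590
eta_v = 0.5590 * 100 = 55.90%


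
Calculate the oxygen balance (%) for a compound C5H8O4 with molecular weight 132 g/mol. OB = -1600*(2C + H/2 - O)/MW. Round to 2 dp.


OB = -1600 * (2C + H/2 - O) / MW
Inner = 2*5 + 8/2 - 4 = 10.00
OB = -1600 * 10.00 / 132 = -121.21%


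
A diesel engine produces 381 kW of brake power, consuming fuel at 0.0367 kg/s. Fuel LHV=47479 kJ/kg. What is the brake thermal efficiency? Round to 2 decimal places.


eta_BTE = (BP / (mf * LHV)) * 100
Denominator = 0.0367 * 47479 = 1742.4793 kW
eta_BTE = (381 / 1742.4793) * 100 = 21.87%


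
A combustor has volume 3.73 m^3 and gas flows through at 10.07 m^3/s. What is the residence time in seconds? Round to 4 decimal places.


tau = V / Q_flow
tau = 3.73 / 10.07 = 0.3704 s


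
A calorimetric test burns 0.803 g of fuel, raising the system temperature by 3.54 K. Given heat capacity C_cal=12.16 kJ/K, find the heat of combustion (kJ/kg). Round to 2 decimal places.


Hc = C_cal * delta_T / m_fuel
Q_released = 12.16 * 3.54 = 43.0464 kJ
m_fuel = 0.803 g = 0.803/1000 kg = 0.000803 kg
Hc = 43.0464 / 0.000803 = 53606.97 kJ/kg


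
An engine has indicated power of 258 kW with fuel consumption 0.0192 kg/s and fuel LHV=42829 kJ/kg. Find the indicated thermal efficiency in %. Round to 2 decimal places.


eta_ith = (IP / (mf * LHV)) * 100
Denominator = 0.0192 * 42829 = 822.3168 kW
eta_ith = (258 / 822.3168) * 100 = 31.37%


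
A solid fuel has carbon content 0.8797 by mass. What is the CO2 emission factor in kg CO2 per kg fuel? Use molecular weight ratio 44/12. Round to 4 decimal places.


EF = C_frac * (M_CO2 / M_C)
EF = 0.8797 * (44/12)
EF = 0.8797 * 3.666667 = 3.2256 kg_CO2/kg_fuel


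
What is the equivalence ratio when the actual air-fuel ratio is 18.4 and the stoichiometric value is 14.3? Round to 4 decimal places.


phi = AFR_stoich / AFR_actual
phi = 14.3 / 18.4 = 0.7772


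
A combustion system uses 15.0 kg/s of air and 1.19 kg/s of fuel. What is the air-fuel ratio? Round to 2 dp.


AFR = m_air / m_fuel
AFR = 15.0 / 1.19 = 12.61


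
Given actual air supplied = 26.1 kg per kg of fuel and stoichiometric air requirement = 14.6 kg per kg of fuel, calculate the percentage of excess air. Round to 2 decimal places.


Excess air = actual - stoichiometric = 26.1 - 14.6 = 11.50 kg/kg fuel
Excess air % = (excess / stoich) * 100 = (11.50 / 14.6) * 100 = 78.77%


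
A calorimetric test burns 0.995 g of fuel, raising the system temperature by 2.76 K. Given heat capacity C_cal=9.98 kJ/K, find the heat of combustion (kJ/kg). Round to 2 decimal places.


Hc = C_cal * delta_T / m_fuel
Q_released = 9.98 * 2.76 = 27.5448 kJ
m_fuel = 0.995 g = 0.995/1000 kg = 0.000995 kg
Hc = 27.5448 / 0.000995 = 27683.22 kJ/kg


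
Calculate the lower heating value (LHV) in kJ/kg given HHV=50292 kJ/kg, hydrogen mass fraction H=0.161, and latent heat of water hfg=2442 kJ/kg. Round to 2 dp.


LHV = HHV - hfg * 9 * H
Water correction = 2442 * 9 * 0.161 = 3538.458 kJ/kg
LHV = 50292 - 3538.458 = 46753.54 kJ/kg


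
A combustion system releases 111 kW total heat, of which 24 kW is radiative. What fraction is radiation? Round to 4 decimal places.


f_rad = Q_rad / Q_total
f_rad = 24 / 111 = 0.2162


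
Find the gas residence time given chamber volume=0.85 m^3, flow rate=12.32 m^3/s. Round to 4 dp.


tau = V / Q_flow
tau = 0.85 / 12.32 = 0.0690 s


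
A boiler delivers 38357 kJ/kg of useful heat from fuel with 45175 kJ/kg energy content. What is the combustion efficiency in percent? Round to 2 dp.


Efficiency = (Q_useful / Q_fuel) * 100
Efficiency = (38357 / 45175) * 100
Efficiency = 0.8491 * 100 = 84.91%


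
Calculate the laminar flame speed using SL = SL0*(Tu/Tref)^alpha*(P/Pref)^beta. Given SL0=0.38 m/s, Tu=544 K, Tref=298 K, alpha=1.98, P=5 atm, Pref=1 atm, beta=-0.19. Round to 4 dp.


SL = SL0 * (Tu/Tref)^alpha * (P/Pref)^beta
T ratio = 544/298 = 1.82550336
(T ratio)^alpha = 1.82550336^1.98 = 3.292590
(P/Pref)^beta = 5^(-0.19) = 0.736539
SL = 0.38 * 3.292590 * 0.736539 = 0.9215 m/s


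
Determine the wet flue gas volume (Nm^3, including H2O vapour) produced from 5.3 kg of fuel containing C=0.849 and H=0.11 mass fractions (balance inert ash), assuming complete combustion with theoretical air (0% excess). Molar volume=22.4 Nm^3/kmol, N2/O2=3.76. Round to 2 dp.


Per kg fuel: CO2 = (C/12 kmol)*22.4 = (0.849/12)*22.4 = 1.58480 Nm^3
Per kg fuel: H2O = (H/2 kmol)*22.4 = (0.11/2)*22.4 = 1.23200 Nm^3
O2 needed per kg fuel = C/12 + H/4 = 0.849/12 + 0.11/4 = 0.09825000 kmol
Per kg fuel: N2 = O2*3.76*22.4 = 0.09825000*3.76*22.4 = 8.27501 Nm^3
Total per kg = 1.58480 + 1.23200 + 8.27501 = 11.09181 Nm^3
Total = 11.09181 * 5.3 = 58.79 Nm^3


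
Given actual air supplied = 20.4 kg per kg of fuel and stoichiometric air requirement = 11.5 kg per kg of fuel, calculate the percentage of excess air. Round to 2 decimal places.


Excess air = actual - stoichiometric = 20.4 - 11.5 = 8.90 kg/kg fuel
Excess air % = (excess / stoich) * 100 = (8.90 / 11.5) * 100 = 77.39%


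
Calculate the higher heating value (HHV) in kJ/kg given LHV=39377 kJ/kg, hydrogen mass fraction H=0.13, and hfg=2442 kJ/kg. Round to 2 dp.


HHV = LHV + hfg * 9 * H
Water addition = 2442 * 9 * 0.13 = 2857.140 kJ/kg
HHV = 39377 + 2857.140 = 42234.14 kJ/kg


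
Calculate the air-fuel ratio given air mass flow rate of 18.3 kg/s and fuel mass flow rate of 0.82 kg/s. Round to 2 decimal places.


AFR = m_air / m_fuel
AFR = 18.3 / 0.82 = 22.32


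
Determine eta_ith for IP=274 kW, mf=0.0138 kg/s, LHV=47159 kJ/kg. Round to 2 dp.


eta_ith = (IP / (mf * LHV)) * 100
Denominator = 0.0138 * 47159 = 650.7942 kW
eta_ith = (274 / 650.7942) * 100 = 42.10%


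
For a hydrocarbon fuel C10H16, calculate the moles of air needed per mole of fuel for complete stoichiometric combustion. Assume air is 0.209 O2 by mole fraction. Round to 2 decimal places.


Balanced combustion: C10H16 + 14 O2 -> 10 CO2 + 8 H2O
O2 needed = C + H/4 = 10 + 16/4 = 14.00 moles
Air moles = O2 / 0.209 = 14.00 / 0.209 = 66.99 moles air


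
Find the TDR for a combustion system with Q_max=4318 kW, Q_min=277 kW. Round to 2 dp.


TDR = Q_max / Q_min
TDR = 4318 / 277 = 15.59


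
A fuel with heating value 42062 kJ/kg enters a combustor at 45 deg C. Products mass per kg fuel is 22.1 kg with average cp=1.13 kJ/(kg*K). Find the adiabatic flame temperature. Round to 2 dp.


T_ad = T_in + Hc / (m_p * cp)
Denominator = 22.1 * 1.13 = 24.9730
Temperature rise = 42062 / 24.9730 = 1684.30 K
T_ad = 45 + 1684.30 = 1729.30 deg C


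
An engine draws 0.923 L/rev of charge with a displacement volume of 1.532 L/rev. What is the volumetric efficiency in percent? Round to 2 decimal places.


eta_v = (V_actual / V_disp) * 100
Ratio = 0.923 / 1.532 = 0.6025
eta_v = 0.6025 * 100 = 60.25%


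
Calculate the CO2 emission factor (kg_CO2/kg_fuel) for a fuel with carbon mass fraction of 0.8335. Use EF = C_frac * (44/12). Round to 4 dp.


EF = C_frac * (M_CO2 / M_C)
EF = 0.8335 * (44/12)
EF = 0.8335 * 3.666667 = 3.0562 kg_CO2/kg_fuel


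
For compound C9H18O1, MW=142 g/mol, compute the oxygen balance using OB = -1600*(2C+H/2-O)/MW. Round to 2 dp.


OB = -1600 * (2C + H/2 - O) / MW
Inner = 2*9 + 18/2 - 1 = 26.00
OB = -1600 * 26.00 / 142 = -292.96%


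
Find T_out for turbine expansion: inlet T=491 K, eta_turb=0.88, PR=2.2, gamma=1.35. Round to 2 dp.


T_out = T_in * (1 - eta * (1 - PR^(-(gamma-1)/gamma)))
Exponent = -(1.35-1)/1.35 = -0.25925926
PR^exp = 2.2^(-0.25925926) = 0.81512413
Factor = 1 - 0.88*(1 - 0.81512413) = 0.83730923
T_out = 491 * 0.83730923 = 411.12 K


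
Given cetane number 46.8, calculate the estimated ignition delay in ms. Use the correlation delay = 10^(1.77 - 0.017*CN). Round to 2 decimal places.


delay = 10^(1.77 - 0.017*CN)
Exponent = 1.77 - 0.017*46.8 = 0.9744
delay = 10^0.9744 = 9.43 ms


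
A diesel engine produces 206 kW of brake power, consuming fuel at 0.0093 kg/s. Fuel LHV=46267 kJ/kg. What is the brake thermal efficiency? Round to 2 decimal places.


eta_BTE = (BP / (mf * LHV)) * 100
Denominator = 0.0093 * 46267 = 430.2831 kW
eta_BTE = (206 / 430.2831) * 100 = 47.88%


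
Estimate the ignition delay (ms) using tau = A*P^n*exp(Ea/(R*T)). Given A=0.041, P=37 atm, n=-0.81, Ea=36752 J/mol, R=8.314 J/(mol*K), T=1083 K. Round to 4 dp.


tau = A * P^n * exp(Ea/(R*T))
P^n = 37^(-0.81) = 0.05367309
Ea/(R*T) = 36752/(8.314*1083) = 4.081713
exp(Ea/(R*T)) = 59.246893
tau = 0.041 * 0.05367309 * 59.246893 = 0.1304 ms


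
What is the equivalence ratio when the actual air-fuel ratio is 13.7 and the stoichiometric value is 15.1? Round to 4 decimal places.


phi = AFR_stoich / AFR_actual
phi = 15.1 / 13.7 = 1.1022


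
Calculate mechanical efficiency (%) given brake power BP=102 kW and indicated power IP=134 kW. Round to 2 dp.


eta_mech = (BP / IP) * 100
Ratio = 102 / 134 = 0.7612
eta_mech = 0.7612 * 100 = 76.12%


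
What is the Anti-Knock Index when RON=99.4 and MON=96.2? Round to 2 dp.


AKI = (RON + MON) / 2
AKI = (99.4 + 96.2) / 2
AKI = 195.6 / 2 = 97.80


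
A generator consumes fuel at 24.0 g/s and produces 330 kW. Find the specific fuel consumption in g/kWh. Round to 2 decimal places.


SFC = (mf / BP) * 3600
Rate = 24.0 / 330 = 0.072727 g/(s*kW)
SFC = 0.072727 * 3600 = 261.82 g/kWh


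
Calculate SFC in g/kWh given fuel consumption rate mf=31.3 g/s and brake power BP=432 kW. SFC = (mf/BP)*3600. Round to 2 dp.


SFC = (mf / BP) * 3600
Rate = 31.3 / 432 = 0.072454 g/(s*kW)
SFC = 0.072454 * 3600 = 260.83 g/kWh


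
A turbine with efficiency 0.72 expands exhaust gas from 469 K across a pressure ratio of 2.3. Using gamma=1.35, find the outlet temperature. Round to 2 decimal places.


T_out = T_in * (1 - eta * (1 - PR^(-(gamma-1)/gamma)))
Exponent = -(1.35-1)/1.35 = -0.25925926
PR^exp = 2.3^(-0.25925926) = 0.80578413
Factor = 1 - 0.72*(1 - 0.80578413) = 0.86016457
T_out = 469 * 0.86016457 = 403.42 K


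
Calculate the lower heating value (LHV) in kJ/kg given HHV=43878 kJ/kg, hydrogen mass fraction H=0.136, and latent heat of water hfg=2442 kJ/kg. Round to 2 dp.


LHV = HHV - hfg * 9 * H
Water correction = 2442 * 9 * 0.136 = 2989.008 kJ/kg
LHV = 43878 - 2989.008 = 40888.99 kJ/kg


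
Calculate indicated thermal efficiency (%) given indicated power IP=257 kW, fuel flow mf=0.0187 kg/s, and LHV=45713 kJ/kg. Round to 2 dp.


eta_ith = (IP / (mf * LHV)) * 100
Denominator = 0.0187 * 45713 = 854.8331 kW
eta_ith = (257 / 854.8331) * 100 = 30.06%


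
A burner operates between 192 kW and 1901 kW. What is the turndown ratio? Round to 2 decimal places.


TDR = Q_max / Q_min
TDR = 1901 / 192 = 9.90


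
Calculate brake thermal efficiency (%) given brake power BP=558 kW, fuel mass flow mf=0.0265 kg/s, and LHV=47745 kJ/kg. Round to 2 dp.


eta_BTE = (BP / (mf * LHV)) * 100
Denominator = 0.0265 * 47745 = 1265.2425 kW
eta_BTE = (558 / 1265.2425) * 100 = 44.10%


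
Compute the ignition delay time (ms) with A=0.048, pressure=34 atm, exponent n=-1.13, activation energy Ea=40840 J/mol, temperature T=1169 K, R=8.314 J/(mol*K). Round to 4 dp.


tau = A * P^n * exp(Ea/(R*T))
P^n = 34^(-1.13) = 0.01859640
Ea/(R*T) = 40840/(8.314*1169) = 4.202050
exp(Ea/(R*T)) = 66.823169
tau = 0.048 * 0.01859640 * 66.823169 = 0.0596 ms


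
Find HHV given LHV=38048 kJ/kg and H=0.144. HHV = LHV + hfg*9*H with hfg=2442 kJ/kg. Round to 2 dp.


HHV = LHV + hfg * 9 * H
Water addition = 2442 * 9 * 0.144 = 3164.832 kJ/kg
HHV = 38048 + 3164.832 = 41212.83 kJ/kg


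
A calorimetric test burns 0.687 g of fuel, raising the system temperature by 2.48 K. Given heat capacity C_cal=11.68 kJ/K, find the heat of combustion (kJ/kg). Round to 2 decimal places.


Hc = C_cal * delta_T / m_fuel
Q_released = 11.68 * 2.48 = 28.9664 kJ
m_fuel = 0.687 g = 0.687/1000 kg = 0.000687 kg
Hc = 28.9664 / 0.000687 = 42163.61 kJ/kg


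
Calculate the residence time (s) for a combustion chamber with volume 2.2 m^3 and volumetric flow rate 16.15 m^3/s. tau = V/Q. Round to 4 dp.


tau = V / Q_flow
tau = 2.2 / 16.15 = 0.1362 s


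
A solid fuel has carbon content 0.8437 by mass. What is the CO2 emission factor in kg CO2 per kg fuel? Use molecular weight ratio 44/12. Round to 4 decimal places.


EF = C_frac * (M_CO2 / M_C)
EF = 0.8437 * (44/12)
EF = 0.8437 * 3.666667 = 3.0936 kg_CO2/kg_fuel


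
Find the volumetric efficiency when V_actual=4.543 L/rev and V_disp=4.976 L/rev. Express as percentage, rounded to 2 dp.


eta_v = (V_actual / V_disp) * 100
Ratio = 4.543 / 4.976 = 0.9130
eta_v = 0.9130 * 100 = 91.30%


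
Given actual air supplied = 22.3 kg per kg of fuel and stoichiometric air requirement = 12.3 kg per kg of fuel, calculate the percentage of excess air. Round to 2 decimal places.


Excess air = actual - stoichiometric = 22.3 - 12.3 = 10.00 kg/kg fuel
Excess air % = (excess / stoich) * 100 = (10.00 / 12.3) * 100 = 81.30%


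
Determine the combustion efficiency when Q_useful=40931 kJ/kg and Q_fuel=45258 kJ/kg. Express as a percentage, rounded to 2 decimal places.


Efficiency = (Q_useful / Q_fuel) * 100
Efficiency = (40931 / 45258) * 100
Efficiency = 0.9044 * 100 = 90.44%


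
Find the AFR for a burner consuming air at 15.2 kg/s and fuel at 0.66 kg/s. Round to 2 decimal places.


AFR = m_air / m_fuel
AFR = 15.2 / 0.66 = 23.03


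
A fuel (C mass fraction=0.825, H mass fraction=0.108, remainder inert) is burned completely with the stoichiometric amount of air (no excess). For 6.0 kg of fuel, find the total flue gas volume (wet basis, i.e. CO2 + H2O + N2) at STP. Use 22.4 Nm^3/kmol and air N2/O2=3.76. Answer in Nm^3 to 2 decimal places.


Per kg fuel: CO2 = (C/12 kmol)*22.4 = (0.825/12)*22.4 = 1.54000 Nm^3
Per kg fuel: H2O = (H/2 kmol)*22.4 = (0.108/2)*22.4 = 1.20960 Nm^3
O2 needed per kg fuel = C/12 + H/4 = 0.825/12 + 0.108/4 = 0.09575000 kmol
Per kg fuel: N2 = O2*3.76*22.4 = 0.09575000*3.76*22.4 = 8.06445 Nm^3
Total per kg = 1.54000 + 1.20960 + 8.06445 = 10.81405 Nm^3
Total = 10.81405 * 6.0 = 64.88 Nm^3


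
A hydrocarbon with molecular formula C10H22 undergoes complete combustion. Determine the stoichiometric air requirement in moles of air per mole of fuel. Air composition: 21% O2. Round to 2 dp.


Balanced combustion: C10H22 + 15.5 O2 -> 10 CO2 + 11 H2O
O2 needed = C + H/4 = 10 + 22/4 = 15.50 moles
Air moles = O2 / 0.21 = 15.50 / 0.21 = 73.81 moles air


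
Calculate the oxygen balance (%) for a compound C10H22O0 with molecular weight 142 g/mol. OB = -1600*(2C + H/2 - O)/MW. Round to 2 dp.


OB = -1600 * (2C + H/2 - O) / MW
Inner = 2*10 + 22/2 - 0 = 31.00
OB = -1600 * 31.00 / 142 = -349.30%


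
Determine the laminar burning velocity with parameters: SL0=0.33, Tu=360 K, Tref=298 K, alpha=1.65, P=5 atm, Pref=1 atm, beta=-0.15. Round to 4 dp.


SL = SL0 * (Tu/Tref)^alpha * (P/Pref)^beta
T ratio = 360/298 = 1.20805369
(T ratio)^alpha = 1.20805369^1.65 = 1.365974
(P/Pref)^beta = 5^(-0.15) = 0.785515
SL = 0.33 * 1.365974 * 0.785515 = 0.3541 m/s


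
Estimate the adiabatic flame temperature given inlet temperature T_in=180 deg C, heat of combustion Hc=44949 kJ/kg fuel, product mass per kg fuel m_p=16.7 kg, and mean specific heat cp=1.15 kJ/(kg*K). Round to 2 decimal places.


T_ad = T_in + Hc / (m_p * cp)
Denominator = 16.7 * 1.15 = 19.2050
Temperature rise = 44949 / 19.2050 = 2340.48 K
T_ad = 180 + 2340.48 = 2520.48 deg C


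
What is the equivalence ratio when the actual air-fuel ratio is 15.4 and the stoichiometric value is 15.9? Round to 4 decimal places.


phi = AFR_stoich / AFR_actual
phi = 15.9 / 15.4 = 1.0325


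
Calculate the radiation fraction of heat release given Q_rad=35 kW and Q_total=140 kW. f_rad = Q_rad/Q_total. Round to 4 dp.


f_rad = Q_rad / Q_total
f_rad = 35 / 140 = 0.2500


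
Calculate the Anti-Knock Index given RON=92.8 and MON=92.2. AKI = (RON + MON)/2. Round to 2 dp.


AKI = (RON + MON) / 2
AKI = (92.8 + 92.2) / 2
AKI = 185.0 / 2 = 92.50


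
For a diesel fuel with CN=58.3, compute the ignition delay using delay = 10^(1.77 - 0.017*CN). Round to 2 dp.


delay = 10^(1.77 - 0.017*CN)
Exponent = 1.77 - 0.017*58.3 = 0.7789
delay = 10^0.7789 = 6.01 ms


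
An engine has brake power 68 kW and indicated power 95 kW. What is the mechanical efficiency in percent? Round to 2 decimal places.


eta_mech = (BP / IP) * 100
Ratio = 68 / 95 = 0.7158
eta_mech = 0.7158 * 100 = 71.58%


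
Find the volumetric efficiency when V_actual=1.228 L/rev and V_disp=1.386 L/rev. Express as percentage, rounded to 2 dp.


eta_v = (V_actual / V_disp) * 100
Ratio = 1.228 / 1.386 = 0.8860
eta_v = 0.8860 * 100 = 88.60%


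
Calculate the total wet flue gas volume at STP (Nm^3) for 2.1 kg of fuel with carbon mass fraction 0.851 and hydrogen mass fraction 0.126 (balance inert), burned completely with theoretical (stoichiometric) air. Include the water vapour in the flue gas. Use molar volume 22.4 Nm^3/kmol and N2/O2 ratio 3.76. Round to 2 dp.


Per kg fuel: CO2 = (C/12 kmol)*22.4 = (0.851/12)*22.4 = 1.58853 Nm^3
Per kg fuel: H2O = (H/2 kmol)*22.4 = (0.126/2)*22.4 = 1.41120 Nm^3
O2 needed per kg fuel = C/12 + H/4 = 0.851/12 + 0.126/4 = 0.10241667 kmol
Per kg fuel: N2 = O2*3.76*22.4 = 0.10241667*3.76*22.4 = 8.62594 Nm^3
Total per kg = 1.58853 + 1.41120 + 8.62594 = 11.62567 Nm^3
Total = 11.62567 * 2.1 = 24.41 Nm^3


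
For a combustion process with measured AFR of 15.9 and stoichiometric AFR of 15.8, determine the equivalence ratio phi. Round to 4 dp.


phi = AFR_stoich / AFR_actual
phi = 15.8 / 15.9 = 0.9937


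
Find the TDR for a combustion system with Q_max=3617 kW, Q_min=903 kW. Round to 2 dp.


TDR = Q_max / Q_min
TDR = 3617 / 903 = 4.01


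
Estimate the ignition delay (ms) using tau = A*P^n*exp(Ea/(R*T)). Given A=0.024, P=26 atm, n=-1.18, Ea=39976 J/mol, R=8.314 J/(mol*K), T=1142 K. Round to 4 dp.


tau = A * P^n * exp(Ea/(R*T))
P^n = 26^(-1.18) = 0.02139594
Ea/(R*T) = 39976/(8.314*1142) = 4.210399
exp(Ea/(R*T)) = 67.383393
tau = 0.024 * 0.02139594 * 67.383393 = 0.0346 ms


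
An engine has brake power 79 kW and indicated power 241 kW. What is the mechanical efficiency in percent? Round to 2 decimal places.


eta_mech = (BP / IP) * 100
Ratio = 79 / 241 = 0.3278
eta_mech = 0.3278 * 100 = 32.78%


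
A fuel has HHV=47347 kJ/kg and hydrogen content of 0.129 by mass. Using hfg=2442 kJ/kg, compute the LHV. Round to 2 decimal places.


LHV = HHV - hfg * 9 * H
Water correction = 2442 * 9 * 0.129 = 2835.162 kJ/kg
LHV = 47347 - 2835.162 = 44511.84 kJ/kg


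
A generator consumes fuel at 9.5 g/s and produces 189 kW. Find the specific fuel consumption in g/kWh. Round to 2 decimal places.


SFC = (mf / BP) * 3600
Rate = 9.5 / 189 = 0.050265 g/(s*kW)
SFC = 0.050265 * 3600 = 180.95 g/kWh


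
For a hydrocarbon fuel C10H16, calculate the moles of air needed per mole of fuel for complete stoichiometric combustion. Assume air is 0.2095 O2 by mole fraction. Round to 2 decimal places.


Balanced combustion: C10H16 + 14 O2 -> 10 CO2 + 8 H2O
O2 needed = C + H/4 = 10 + 16/4 = 14.00 moles
Air moles = O2 / 0.2095 = 14.00 / 0.2095 = 66.83 moles air


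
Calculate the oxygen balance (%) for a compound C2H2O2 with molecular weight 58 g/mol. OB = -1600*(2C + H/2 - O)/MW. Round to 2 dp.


OB = -1600 * (2C + H/2 - O) / MW
Inner = 2*2 + 2/2 - 2 = 3.00
OB = -1600 * 3.00 / 58 = -82.76%


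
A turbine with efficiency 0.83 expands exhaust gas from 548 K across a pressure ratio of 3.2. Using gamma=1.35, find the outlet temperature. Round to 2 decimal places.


T_out = T_in * (1 - eta * (1 - PR^(-(gamma-1)/gamma)))
Exponent = -(1.35-1)/1.35 = -0.25925926
PR^exp = 3.2^(-0.25925926) = 0.73966521
Factor = 1 - 0.83*(1 - 0.73966521) = 0.78392212
T_out = 548 * 0.78392212 = 429.59 K


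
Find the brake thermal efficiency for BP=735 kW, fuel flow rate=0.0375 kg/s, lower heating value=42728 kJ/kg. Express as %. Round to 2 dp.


eta_BTE = (BP / (mf * LHV)) * 100
Denominator = 0.0375 * 42728 = 1602.3000 kW
eta_BTE = (735 / 1602.3000) * 100 = 45.87%


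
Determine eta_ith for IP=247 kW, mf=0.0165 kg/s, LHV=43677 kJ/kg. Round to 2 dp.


eta_ith = (IP / (mf * LHV)) * 100
Denominator = 0.0165 * 43677 = 720.6705 kW
eta_ith = (247 / 720.6705) * 100 = 34.27%


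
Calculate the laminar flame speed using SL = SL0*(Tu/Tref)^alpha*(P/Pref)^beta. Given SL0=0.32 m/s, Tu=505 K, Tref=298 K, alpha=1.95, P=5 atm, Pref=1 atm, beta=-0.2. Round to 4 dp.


SL = SL0 * (Tu/Tref)^alpha * (P/Pref)^beta
T ratio = 505/298 = 1.69463087
(T ratio)^alpha = 1.69463087^1.95 = 2.797026
(P/Pref)^beta = 5^(-0.2) = 0.724780
SL = 0.32 * 2.797026 * 0.724780 = 0.6487 m/s


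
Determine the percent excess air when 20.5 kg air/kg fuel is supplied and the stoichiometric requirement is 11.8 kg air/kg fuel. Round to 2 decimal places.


Excess air = actual - stoichiometric = 20.5 - 11.8 = 8.70 kg/kg fuel
Excess air % = (excess / stoich) * 100 = (8.70 / 11.8) * 100 = 73.73%


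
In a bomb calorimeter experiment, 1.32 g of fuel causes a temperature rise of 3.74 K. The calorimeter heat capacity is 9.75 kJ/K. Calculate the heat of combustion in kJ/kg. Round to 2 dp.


Hc = C_cal * delta_T / m_fuel
Q_released = 9.75 * 3.74 = 36.4650 kJ
m_fuel = 1.32 g = 1.32/1000 kg = 0.001320 kg
Hc = 36.4650 / 0.001320 = 27625.00 kJ/kg


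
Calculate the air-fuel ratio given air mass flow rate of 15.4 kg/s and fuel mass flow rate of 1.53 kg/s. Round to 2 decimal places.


AFR = m_air / m_fuel
AFR = 15.4 / 1.53 = 10.07


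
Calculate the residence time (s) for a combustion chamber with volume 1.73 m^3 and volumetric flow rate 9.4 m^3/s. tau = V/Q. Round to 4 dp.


tau = V / Q_flow
tau = 1.73 / 9.4 = 0.1840 s


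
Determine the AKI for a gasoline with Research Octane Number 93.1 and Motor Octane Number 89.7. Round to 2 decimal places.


AKI = (RON + MON) / 2
AKI = (93.1 + 89.7) / 2
AKI = 182.8 / 2 = 91.40


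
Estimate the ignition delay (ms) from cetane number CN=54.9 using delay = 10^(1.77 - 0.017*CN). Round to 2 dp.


delay = 10^(1.77 - 0.017*CN)
Exponent = 1.77 - 0.017*54.9 = 0.8367
delay = 10^0.8367 = 6.87 ms


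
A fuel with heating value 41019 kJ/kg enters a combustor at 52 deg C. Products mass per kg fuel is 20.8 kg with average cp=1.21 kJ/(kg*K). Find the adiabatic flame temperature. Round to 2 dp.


T_ad = T_in + Hc / (m_p * cp)
Denominator = 20.8 * 1.21 = 25.1680
Temperature rise = 41019 / 25.1680 = 1629.81 K
T_ad = 52 + 1629.81 = 1681.81 deg C


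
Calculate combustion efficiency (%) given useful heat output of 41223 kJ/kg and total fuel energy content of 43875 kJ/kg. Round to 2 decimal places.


Efficiency = (Q_useful / Q_fuel) * 100
Efficiency = (41223 / 43875) * 100
Efficiency = 0.9396 * 100 = 93.96%


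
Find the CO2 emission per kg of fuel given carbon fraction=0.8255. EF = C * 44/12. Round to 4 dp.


EF = C_frac * (M_CO2 / M_C)
EF = 0.8255 * (44/12)
EF = 0.8255 * 3.666667 = 3.0268 kg_CO2/kg_fuel


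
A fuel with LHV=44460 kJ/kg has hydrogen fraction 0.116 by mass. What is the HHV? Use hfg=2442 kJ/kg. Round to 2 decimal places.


HHV = LHV + hfg * 9 * H
Water addition = 2442 * 9 * 0.116 = 2549.448 kJ/kg
HHV = 44460 + 2549.448 = 47009.45 kJ/kg


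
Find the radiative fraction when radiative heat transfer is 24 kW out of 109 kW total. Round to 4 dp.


f_rad = Q_rad / Q_total
f_rad = 24 / 109 = 0.2202


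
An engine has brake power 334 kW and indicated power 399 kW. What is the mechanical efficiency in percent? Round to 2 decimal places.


eta_mech = (BP / IP) * 100
Ratio = 334 / 399 = 0.8371
eta_mech = 0.8371 * 100 = 83.71%


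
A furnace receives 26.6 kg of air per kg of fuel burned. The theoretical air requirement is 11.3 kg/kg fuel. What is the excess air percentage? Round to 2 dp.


Excess air = actual - stoichiometric = 26.6 - 11.3 = 15.30 kg/kg fuel
Excess air % = (excess / stoich) * 100 = (15.30 / 11.3) * 100 = 135.40%


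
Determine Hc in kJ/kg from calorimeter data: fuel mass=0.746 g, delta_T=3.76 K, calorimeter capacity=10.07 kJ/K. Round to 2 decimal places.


Hc = C_cal * delta_T / m_fuel
Q_released = 10.07 * 3.76 = 37.8632 kJ
m_fuel = 0.746 g = 0.746/1000 kg = 0.000746 kg
Hc = 37.8632 / 0.000746 = 50754.96 kJ/kg


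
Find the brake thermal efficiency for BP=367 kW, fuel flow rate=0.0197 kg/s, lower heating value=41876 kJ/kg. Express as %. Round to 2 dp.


eta_BTE = (BP / (mf * LHV)) * 100
Denominator = 0.0197 * 41876 = 824.9572 kW
eta_BTE = (367 / 824.9572) * 100 = 44.49%


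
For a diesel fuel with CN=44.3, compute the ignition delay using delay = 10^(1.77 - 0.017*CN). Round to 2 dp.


delay = 10^(1.77 - 0.017*CN)
Exponent = 1.77 - 0.017*44.3 = 1.0169
delay = 10^1.0169 = 10.40 ms


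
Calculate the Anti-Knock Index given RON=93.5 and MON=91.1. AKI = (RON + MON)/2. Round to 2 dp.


AKI = (RON + MON) / 2
AKI = (93.5 + 91.1) / 2
AKI = 184.6 / 2 = 92.30


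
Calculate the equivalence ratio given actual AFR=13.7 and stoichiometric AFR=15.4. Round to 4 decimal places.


phi = AFR_stoich / AFR_actual
phi = 15.4 / 13.7 = 1.1241


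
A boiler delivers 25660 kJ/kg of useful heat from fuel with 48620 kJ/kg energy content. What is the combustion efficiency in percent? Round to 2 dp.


Efficiency = (Q_useful / Q_fuel) * 100
Efficiency = (25660 / 48620) * 100
Efficiency = 0.5278 * 100 = 52.78%


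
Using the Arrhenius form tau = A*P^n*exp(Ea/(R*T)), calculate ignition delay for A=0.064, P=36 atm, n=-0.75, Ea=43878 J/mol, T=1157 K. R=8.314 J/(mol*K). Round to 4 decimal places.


tau = A * P^n * exp(Ea/(R*T))
P^n = 36^(-0.75) = 0.06804138
Ea/(R*T) = 43878/(8.314*1157) = 4.561456
exp(Ea/(R*T)) = 95.722705
tau = 0.064 * 0.06804138 * 95.722705 = 0.4168 ms
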